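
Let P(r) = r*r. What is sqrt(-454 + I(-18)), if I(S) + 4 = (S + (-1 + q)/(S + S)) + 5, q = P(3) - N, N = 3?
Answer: I*sqrt(16961)/6 ≈ 21.706*I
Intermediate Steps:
P(r) = r**2
q = 6 (q = 3**2 - 1*3 = 9 - 3 = 6)
I(S) = 1 + S + 5/(2*S) (I(S) = -4 + ((S + (-1 + 6)/(S + S)) + 5) = -4 + ((S + 5/((2*S))) + 5) = -4 + ((S + 5*(1/(2*S))) + 5) = -4 + ((S + 5/(2*S)) + 5) = -4 + (5 + S + 5/(2*S)) = 1 + S + 5/(2*S))
sqrt(-454 + I(-18)) = sqrt(-454 + (1 - 18 + (5/2)/(-18))) = sqrt(-454 + (1 - 18 + (5/2)*(-1/18))) = sqrt(-454 + (1 - 18 - 5/36)) = sqrt(-454 - 617/36) = sqrt(-16961/36) = I*sqrt(16961)/6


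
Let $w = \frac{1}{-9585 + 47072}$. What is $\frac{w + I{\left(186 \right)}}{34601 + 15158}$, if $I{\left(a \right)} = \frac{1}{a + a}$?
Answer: $\frac{2227}{40817495028} \approx 5.456 \cdot 10^{-8}$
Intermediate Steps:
$w = \frac{1}{37487} \approx 2.6676 \cdot 10^{-5}$
$I{\left(a \right)} = \frac{1}{2 a}$
$\frac{w + I{\left(186 \right)}}{34601 + 15158} = \frac{\frac{1}{37487} + \frac{1}{2 \cdot 186}}{34601 + 15158} = \frac{\frac{1}{37487} + \frac{1}{2} \cdot \frac{1}{186}}{49759} = \left(\frac{1}{37487} + \frac{1}{372}\right) \frac{1}{49759} = \frac{37859}{13945164} \cdot \frac{1}{49759} = \frac{2227}{40817495028}$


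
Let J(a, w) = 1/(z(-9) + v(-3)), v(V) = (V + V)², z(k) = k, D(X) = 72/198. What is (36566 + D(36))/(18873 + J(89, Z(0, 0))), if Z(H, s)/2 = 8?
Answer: 5430105/2802646 ≈ 1.9375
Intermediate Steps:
D(X) = 4/11 (D(X) = 72*(1/198) = 4/11)
Z(H, s) = 16 (Z(H, s) = 2*8 = 16)
v(V) = 4*V² (v(V) = (2*V)² = 4*V²)
J(a, w) = 1/27 (J(a, w) = 1/(-9 + 4*(-3)²) = 1/(-9 + 4*9) = 1/(-9 + 36) = 1/27)
(36566 + D(36))/(18873 + J(89, Z(0, 0))) = (36566 + 4/11)/(18873 + 1/27) = 402230/(11*(509572/27)) = (402230/11)*(27/509572) = 5430105/2802646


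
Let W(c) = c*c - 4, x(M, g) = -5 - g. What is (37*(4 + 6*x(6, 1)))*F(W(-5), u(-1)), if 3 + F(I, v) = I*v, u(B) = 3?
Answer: -71040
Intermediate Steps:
W(c) = -4 + c² (W(c) = c² - 4 = -4 + c²)
F(I, v) = -3 + I*v
(37*(4 + 6*x(6, 1)))*F(W(-5), u(-1)) = (37*(4 + 6*(-5 - 1*1)))*(-3 + (-4 + (-5)²)*3) = (37*(4 + 6*(-5 - 1)))*(-3 + (-4 + 25)*3) = (37*(4 + 6*(-6)))*(-3 + 21*3) = (37*(4 - 36))*(-3 + 63) = (37*(-32))*60 = -1184*60 = -71040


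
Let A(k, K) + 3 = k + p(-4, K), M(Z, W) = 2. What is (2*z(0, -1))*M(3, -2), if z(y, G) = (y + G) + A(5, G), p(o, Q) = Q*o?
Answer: 20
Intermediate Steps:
A(k, K) = -3 + k - 4*K (A(k, K) = -3 + (k + K*(-4)) = -3 + (k - 4*K) = -3 + k - 4*K)
z(y, G) = 2 + y - 3*G (z(y, G) = (y + G) + (-3 + 5 - 4*G) = (G + y) + (2 - 4*G) = 2 + y - 3*G)
(2*z(0, -1))*M(3, -2) = (2*(2 + 0 - 3*(-1)))*2 = (2*(2 + 0 + 3))*2 = (2*5)*2 = 10*2 = 20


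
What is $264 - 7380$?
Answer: $-7116$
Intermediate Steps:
$264 - 7380 = -7116$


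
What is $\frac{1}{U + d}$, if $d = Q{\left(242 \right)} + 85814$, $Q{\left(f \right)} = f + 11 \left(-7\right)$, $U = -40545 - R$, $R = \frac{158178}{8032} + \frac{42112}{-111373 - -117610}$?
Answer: $\frac{3578256}{162479854549} \approx 2.2023 \cdot 10^{-5}$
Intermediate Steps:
$R = \frac{94628555}{3578256}$ ($R = 158178 \cdot \frac{1}{8032} + \frac{42112}{-111373 + 117610} = \frac{79089}{4016} + \frac{42112}{6237} = \frac{79089}{4016} + 42112 \cdot \frac{1}{6237} = \frac{79089}{4016} + \frac{6016}{891} = \frac{94628555}{3578256} \approx 26.445$)
$U = - \frac{145175018075}{3578256}$ ($U = -40545 - \frac{94628555}{3578256} = - \frac{145175018075}{3578256} \approx -40571.0$)
$Q{\left(f \right)} = -77 + f$ ($Q{\left(f \right)} = f - 77 = -77 + f$)
$d = 85979$ ($d = \left(-77 + 242\right) + 85814 = 165 + 85814 = 85979$)
$\frac{1}{U + d} = \frac{1}{- \frac{145175018075}{3578256} + 85979} = \frac{1}{\frac{162479854549}{3578256}} = \frac{3578256}{162479854549}$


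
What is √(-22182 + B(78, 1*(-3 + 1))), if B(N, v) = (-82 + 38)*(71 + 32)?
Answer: 19*I*√74 ≈ 163.44*I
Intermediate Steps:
B(N, v) = -4532 (B(N, v) = -44*103 = -4532)
√(-22182 + B(78, 1*(-3 + 1))) = √(-22182 - 4532) = √(-26714) = 19*I*√74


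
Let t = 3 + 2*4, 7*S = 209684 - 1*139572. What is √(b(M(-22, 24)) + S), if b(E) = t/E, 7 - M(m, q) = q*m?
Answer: √2866835485/535 ≈ 100.08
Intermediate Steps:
M(m, q) = 7 - m*q (M(m, q) = 7 - q*m = 7 - m*q)
S = 10016 (S = (209684 - 1*139572)/7 = (209684 - 139572)/7 = (⅐)*70112 = 10016)
t = 11 (t = 3 + 8 = 11)
b(E) = 11/E
√(b(M(-22, 24)) + S) = √(11/(7 - 1*(-22)*24) + 10016) = √(11/(7 + 528) + 10016) = √(11/535 + 10016) = √(5358571/535) = √2866835485/535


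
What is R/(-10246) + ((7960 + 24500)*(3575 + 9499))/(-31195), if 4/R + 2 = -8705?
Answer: -3785993745055610/278296590679 ≈ -13604.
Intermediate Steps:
R = -4/8707 (R = 4/(-2 - 8705) = 4/(-8707) = 4*(-1/8707) = -4/8707 ≈ -0.00045940)
R/(-10246) + ((7960 + 24500)*(3575 + 9499))/(-31195) = -4/8707/(-10246) + ((7960 + 24500)*(3575 + 9499))/(-31195) = -4/8707*(-1/10246) + (32460*13074)*(-1/31195) = 2/44605961 + 424382040*(-1/31195) = 2/44605961 - 84876408/6239 = -3785993745055610/278296590679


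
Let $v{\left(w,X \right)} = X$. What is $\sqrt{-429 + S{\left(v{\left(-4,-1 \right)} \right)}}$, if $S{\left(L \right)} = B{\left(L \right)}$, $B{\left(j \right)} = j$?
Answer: $i \sqrt{430} \approx 20.736 i$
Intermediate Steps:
$S{\left(L \right)} = L$
$\sqrt{-429 + S{\left(v{\left(-4,-1 \right)} \right)}} = \sqrt{-429 - 1} = \sqrt{-430} = i \sqrt{430}$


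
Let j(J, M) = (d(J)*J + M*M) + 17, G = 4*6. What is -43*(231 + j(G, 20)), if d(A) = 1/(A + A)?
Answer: -55771/2 ≈ -27886.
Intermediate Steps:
d(A) = 1/(2*A)
G = 24
j(J, M) = 35/2 + M² (j(J, M) = ((1/(2*J))*J + M*M) + 17 = (½ + M²) + 17 = 35/2 + M²)
-43*(231 + j(G, 20)) = -43*(231 + (35/2 + 20²)) = -43*(231 + (35/2 + 400)) = -43*(231 + 835/2) = -43*1297/2 = -55771/2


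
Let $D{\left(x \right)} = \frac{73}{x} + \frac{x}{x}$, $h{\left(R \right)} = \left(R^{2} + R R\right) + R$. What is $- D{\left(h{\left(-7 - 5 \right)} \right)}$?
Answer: $- \frac{349}{276} \approx -1.2645$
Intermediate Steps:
$h{\left(R \right)} = R + 2 R^{2}$ ($h{\left(R \right)} = \left(R^{2} + R^{2}\right) + R = 2 R^{2} + R = R + 2 R^{2}$)
$D{\left(x \right)} = 1 + \frac{73}{x}$ ($D{\left(x \right)} = \frac{73}{x} + 1 = 1 + \frac{73}{x}$)
$- D{\left(h{\left(-7 - 5 \right)} \right)} = - \frac{73 + \left(-7 - 5\right) \left(1 + 2 \left(-7 - 5\right)\right)}{\left(-7 - 5\right) \left(1 + 2 \left(-7 - 5\right)\right)} = - \frac{73 - 12 \left(1 + 2 \left(-12\right)\right)}{\left(-12\right) \left(1 + 2 \left(-12\right)\right)} = - \frac{73 - 12 \left(1 - 24\right)}{\left(-12\right) \left(1 - 24\right)} = - \frac{73 - -276}{\left(-12\right) \left(-23\right)} = - \frac{73 + 276}{276} = - \frac{349}{276}$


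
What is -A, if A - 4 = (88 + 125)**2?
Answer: -45373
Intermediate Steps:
A = 45373 (A = 4 + (88 + 125)**2 = 4 + 213**2 = 4 + 45369 = 45373)
-A = -1*45373 = -45373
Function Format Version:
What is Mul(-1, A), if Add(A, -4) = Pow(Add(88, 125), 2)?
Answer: -45373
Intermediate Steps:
A = 45373 (A = Add(4, Pow(Add(88, 125), 2)) = Add(4, Pow(213, 2)) = Add(4, 45369) = 45373)
Mul(-1, A) = Mul(-1, 45373) = -45373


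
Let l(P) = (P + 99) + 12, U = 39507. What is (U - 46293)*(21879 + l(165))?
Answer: -150343830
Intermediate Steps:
l(P) = 111 + P (l(P) = (99 + P) + 12 = 111 + P)
(U - 46293)*(21879 + l(165)) = (39507 - 46293)*(21879 + (111 + 165)) = -6786*(21879 + 276) = -6786*22155 = -150343830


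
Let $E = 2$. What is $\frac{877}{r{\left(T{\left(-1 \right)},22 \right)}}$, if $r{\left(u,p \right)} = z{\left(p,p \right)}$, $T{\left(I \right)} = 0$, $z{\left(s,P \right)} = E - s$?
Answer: $- \frac{877}{20} \approx -43.85$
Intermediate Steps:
$z{\left(s,P \right)} = 2 - s$
$r{\left(u,p \right)} = 2 - p$
$\frac{877}{r{\left(T{\left(-1 \right)},22 \right)}} = \frac{877}{2 - 22} = \frac{877}{-20} = 877 \left(- \frac{1}{20}\right) = - \frac{877}{20}$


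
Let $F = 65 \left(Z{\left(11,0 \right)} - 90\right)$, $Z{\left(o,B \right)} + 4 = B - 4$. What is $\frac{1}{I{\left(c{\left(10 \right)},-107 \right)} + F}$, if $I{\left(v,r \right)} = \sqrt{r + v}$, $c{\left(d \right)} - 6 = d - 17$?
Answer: $- \frac{3185}{20288504} - \frac{3 i \sqrt{3}}{20288504} \approx -0.00015699 - 2.5611 \cdot 10^{-7} i$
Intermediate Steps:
$Z{\left(o,B \right)} = -8 + B$ ($Z{\left(o,B \right)} = -4 + \left(B - 4\right) = -4 + \left(-4 + B\right) = -8 + B$)
$c{\left(d \right)} = -11 + d$ ($c{\left(d \right)} = 6 + \left(d - 17\right) = 6 + \left(-17 + d\right) = -11 + d$)
$F = -6370$ ($F = 65 \left(\left(-8 + 0\right) - 90\right) = 65 \left(-8 - 90\right) = 65 \left(-98\right) = -6370$)
$\frac{1}{I{\left(c{\left(10 \right)},-107 \right)} + F} = \frac{1}{\sqrt{-107 + \left(-11 + 10\right)} - 6370} = \frac{1}{\sqrt{-107 - 1} - 6370} = \frac{1}{\sqrt{-108} - 6370} = \frac{1}{6 i \sqrt{3} - 6370} = \frac{1}{-6370 + 6 i \sqrt{3}}$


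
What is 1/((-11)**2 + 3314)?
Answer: 1/3435 ≈ 0.00029112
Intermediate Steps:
1/((-11)**2 + 3314) = 1/(121 + 3314) = 1/3435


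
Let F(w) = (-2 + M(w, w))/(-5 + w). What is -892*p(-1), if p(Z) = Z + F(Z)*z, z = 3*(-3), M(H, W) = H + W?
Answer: 6244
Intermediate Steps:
F(w) = (-2 + 2*w)/(-5 + w) (F(w) = (-2 + (w + w))/(-5 + w) = (-2 + 2*w)/(-5 + w))
z = -9
p(Z) = Z - 18*(-1 + Z)/(-5 + Z) (p(Z) = Z + (2*(-1 + Z)/(-5 + Z))*(-9) = Z - 18*(-1 + Z)/(-5 + Z))
-892*p(-1) = -892*(18 + (-1)² - 23*(-1))/(-5 - 1) = -892*(18 + 1 + 23)/(-6) = -(-446)*42/3 = -892*(-7) = 6244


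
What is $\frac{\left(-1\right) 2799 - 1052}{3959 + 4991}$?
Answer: $- \frac{3851}{8950} \approx -0.43028$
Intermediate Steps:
$\frac{\left(-1\right) 2799 - 1052}{3959 + 4991} = \frac{-2799 - 1052}{8950} = \left(-3851\right) \frac{1}{8950} = - \frac{3851}{8950}$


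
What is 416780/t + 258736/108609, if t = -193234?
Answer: 2365266602/10493475753 ≈ 0.22540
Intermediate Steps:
416780/t + 258736/108609 = 416780/(-193234) + 258736/108609 = 416780*(-1/193234) + 258736*(1/108609) = -208390/96617 + 258736/108609 = 2365266602/10493475753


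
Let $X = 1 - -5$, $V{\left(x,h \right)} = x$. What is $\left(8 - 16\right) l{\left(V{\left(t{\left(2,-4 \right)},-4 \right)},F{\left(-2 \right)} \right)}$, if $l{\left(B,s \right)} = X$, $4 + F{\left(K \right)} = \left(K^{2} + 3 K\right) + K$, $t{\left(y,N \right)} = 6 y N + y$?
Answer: $-48$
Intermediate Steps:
$t{\left(y,N \right)} = y + 6 N y$ ($t{\left(y,N \right)} = 6 N y + y = y + 6 N y$)
$F{\left(K \right)} = -4 + K^{2} + 4 K$ ($F{\left(K \right)} = -4 + \left(\left(K^{2} + 3 K\right) + K\right) = -4 + \left(K^{2} + 4 K\right) = -4 + K^{2} + 4 K$)
$X = 6$ ($X = 1 + 5 = 6$)
$l{\left(B,s \right)} = 6$
$\left(8 - 16\right) l{\left(V{\left(t{\left(2,-4 \right)},-4 \right)},F{\left(-2 \right)} \right)} = \left(8 - 16\right) 6 = \left(-8\right) 6 = -48$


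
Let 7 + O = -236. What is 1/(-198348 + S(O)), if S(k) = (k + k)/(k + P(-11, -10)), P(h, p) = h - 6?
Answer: -130/25784997 ≈ -5.0417e-6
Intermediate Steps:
P(h, p) = -6 + h
O = -243 (O = -7 - 236 = -243)
S(k) = 2*k/(-17 + k) (S(k) = (k + k)/(k + (-6 - 11)) = (2*k)/(k - 17) = (2*k)/(-17 + k) = 2*k/(-17 + k))
1/(-198348 + S(O)) = 1/(-198348 + 2*(-243)/(-17 - 243)) = 1/(-198348 + 2*(-243)/(-260)) = 1/(-198348 + 2*(-243)*(-1/260)) = 1/(-198348 + 243/130) = 1/(-25784997/130) = -130/25784997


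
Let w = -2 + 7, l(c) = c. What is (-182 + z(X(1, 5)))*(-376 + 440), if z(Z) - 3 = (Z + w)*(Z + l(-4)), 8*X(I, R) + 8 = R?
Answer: -12751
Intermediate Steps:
X(I, R) = -1 + R/8
w = 5
z(Z) = 3 + (-4 + Z)*(5 + Z) (z(Z) = 3 + (Z + 5)*(Z - 4) = 3 + (5 + Z)*(-4 + Z) = 3 + (-4 + Z)*(5 + Z))
(-182 + z(X(1, 5)))*(-376 + 440) = (-182 + (-17 + (-1 + (⅛)*5) + (-1 + (⅛)*5)²))*(-376 + 440) = (-182 + (-17 + (-1 + 5/8) + (-1 + 5/8)²))*64 = (-182 + (-17 - 3/8 + (-3/8)²))*64 = (-182 + (-17 - 3/8 + 9/64))*64 = (-182 - 1103/64)*64 = -12751/64*64 = -12751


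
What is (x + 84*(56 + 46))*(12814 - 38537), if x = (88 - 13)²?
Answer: -365086539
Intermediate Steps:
x = 5625 (x = 75² = 5625)
(x + 84*(56 + 46))*(12814 - 38537) = (5625 + 84*(56 + 46))*(12814 - 38537) = (5625 + 84*102)*(-25723) = (5625 + 8568)*(-25723) = 14193*(-25723) = -365086539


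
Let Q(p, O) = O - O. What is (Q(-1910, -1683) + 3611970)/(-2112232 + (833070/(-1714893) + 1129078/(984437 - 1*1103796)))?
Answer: -123221100539806065/72058399462342828 ≈ -1.7100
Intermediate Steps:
Q(p, O) = 0
(Q(-1910, -1683) + 3611970)/(-2112232 + (833070/(-1714893) + 1129078/(984437 - 1*1103796))) = (0 + 3611970)/(-2112232 + (833070/(-1714893) + 1129078/(984437 - 1*1103796))) = 3611970/(-2112232 + (833070*(-1/1714893) + 1129078/(984437 - 1103796))) = 3611970/(-2112232 + (-277690/571631 + 1129078/(-119359))) = 3611970/(-2112232 + (-277690/571631 + 1129078*(-1/119359))) = 3611970/(-2112232 + (-277690/571631 - 1129078/119359)) = 3611970/(-2112232 - 678560786928/68229304529) = 3611970/(-144116798924685656/68229304529) = 3611970*(-68229304529/144116798924685656) = -123221100539806065/72058399462342828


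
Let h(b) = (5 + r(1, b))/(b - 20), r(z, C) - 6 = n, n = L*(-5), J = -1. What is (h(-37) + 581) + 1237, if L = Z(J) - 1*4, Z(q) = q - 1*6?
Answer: 34520/19 ≈ 1816.8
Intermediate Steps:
Z(q) = -6 + q (Z(q) = q - 6 = -6 + q)
L = -11 (L = (-6 - 1) - 1*4 = -7 - 4 = -11)
n = 55 (n = -11*(-5) = 55)
r(z, C) = 61 (r(z, C) = 6 + 55 = 61)
h(b) = 66/(-20 + b) (h(b) = (5 + 61)/(b - 20) = 66/(-20 + b))
(h(-37) + 581) + 1237 = (66/(-20 - 37) + 581) + 1237 = (66/(-57) + 581) + 1237 = (66*(-1/57) + 581) + 1237 = (-22/19 + 581) + 1237 = 11017/19 + 1237 = 34520/19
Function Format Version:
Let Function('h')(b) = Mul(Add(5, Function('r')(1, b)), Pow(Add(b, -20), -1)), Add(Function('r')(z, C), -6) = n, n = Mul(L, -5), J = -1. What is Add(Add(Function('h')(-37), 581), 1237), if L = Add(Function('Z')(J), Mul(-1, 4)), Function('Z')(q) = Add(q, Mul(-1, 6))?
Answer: Rational(34520, 19) ≈ 1816.8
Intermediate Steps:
Function('Z')(q) = Add(-6, q) (Function('Z')(q) = Add(q, -6) = Add(-6, q))
L = -11 (L = Add(Add(-6, -1), Mul(-1, 4)) = Add(-7, -4) = -11)
n = 55 (n = Mul(-11, -5) = 55)
Function('r')(z, C) = 61 (Function('r')(z, C) = Add(6, 55) = 61)
Function('h')(b) = Mul(66, Pow(Add(-20, b), -1)) (Function('h')(b) = Mul(Add(5, 61), Pow(Add(b, -20), -1)) = Mul(66, Pow(Add(-20, b), -1)))
Add(Add(Function('h')(-37), 581), 1237) = Add(Add(Mul(66, Pow(Add(-20, -37), -1)), 581), 1237) = Add(Add(Mul(66, Pow(-57, -1)), 581), 1237) = Add(Add(Mul(66, Rational(-1, 57)), 581), 1237) = Add(Add(Rational(-22, 19), 581), 1237) = Add(Rational(11017, 19), 1237) = Rational(34520, 19)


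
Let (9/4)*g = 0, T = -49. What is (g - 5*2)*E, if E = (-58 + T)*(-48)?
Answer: -51360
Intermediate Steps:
g = 0 (g = (4/9)*0 = 0)
E = 5136 (E = (-58 - 49)*(-48) = -107*(-48) = 5136)
(g - 5*2)*E = (0 - 5*2)*5136 = (0 - 10)*5136 = -10*5136 = -51360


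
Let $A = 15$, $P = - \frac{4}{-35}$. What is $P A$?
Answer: $\frac{12}{7} \approx 1.7143$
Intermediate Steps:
$P = \frac{4}{35}$ ($P = \left(-4\right) \left(- \frac{1}{35}\right) = \frac{4}{35} \approx 0.11429$)
$P A = \frac{4}{35} \cdot 15 = \frac{12}{7}$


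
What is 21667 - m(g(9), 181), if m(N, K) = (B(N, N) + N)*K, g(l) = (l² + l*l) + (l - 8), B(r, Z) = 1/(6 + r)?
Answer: -1324465/169 ≈ -7837.1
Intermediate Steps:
g(l) = -8 + l + 2*l² (g(l) = (l² + l²) + (-8 + l) = 2*l² + (-8 + l) = -8 + l + 2*l²)
m(N, K) = K*(N + 1/(6 + N)) (m(N, K) = (1/(6 + N) + N)*K = (N + 1/(6 + N))*K = K*(N + 1/(6 + N)))
21667 - m(g(9), 181) = 21667 - 181*(1 + (-8 + 9 + 2*9²)*(6 + (-8 + 9 + 2*9²)))/(6 + (-8 + 9 + 2*9²)) = 21667 - 181*(1 + (-8 + 9 + 2*81)*(6 + (-8 + 9 + 2*81)))/(6 + (-8 + 9 + 2*81)) = 21667 - 181*(1 + (-8 + 9 + 162)*(6 + (-8 + 9 + 162)))/(6 + (-8 + 9 + 162)) = 21667 - 181*(1 + 163*(6 + 163))/(6 + 163) = 21667 - 181*(1 + 163*169)/169 = 21667 - 181*(1 + 27547)/169 = 21667 - 181*27548/169 = 21667 - 1*4986188/169 = 21667 - 4986188/169 = -1324465/169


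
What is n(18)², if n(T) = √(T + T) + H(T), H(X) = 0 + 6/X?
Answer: 361/9 ≈ 40.111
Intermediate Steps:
H(X) = 6/X
n(T) = 6/T + √2*√T (n(T) = √(T + T) + 6/T = √(2*T) + 6/T = √2*√T + 6/T = 6/T + √2*√T)
n(18)² = ((6 + √2*18^(3/2))/18)² = ((6 + √2*(54*√2))/18)² = ((6 + 108)/18)² = ((1/18)*114)² = (19/3)² = 361/9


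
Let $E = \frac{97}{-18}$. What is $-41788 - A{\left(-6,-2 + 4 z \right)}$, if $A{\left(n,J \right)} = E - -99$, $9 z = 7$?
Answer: $- \frac{753869}{18} \approx -41882.0$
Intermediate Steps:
$z = \frac{7}{9}$ ($z = \frac{1}{9} \cdot 7 = \frac{7}{9} \approx 0.77778$)
$E = - \frac{97}{18}$ ($E = 97 \left(- \frac{1}{18}\right) = - \frac{97}{18} \approx -5.3889$)
$A{\left(n,J \right)} = \frac{1685}{18}$ ($A{\left(n,J \right)} = - \frac{97}{18} - -99 = - \frac{97}{18} + 99 = \frac{1685}{18}$)
$-41788 - A{\left(-6,-2 + 4 z \right)} = -41788 - \frac{1685}{18} = - \frac{753869}{18}$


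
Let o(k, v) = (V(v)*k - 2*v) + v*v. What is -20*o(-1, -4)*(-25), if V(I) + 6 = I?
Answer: 17000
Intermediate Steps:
V(I) = -6 + I
o(k, v) = v² - 2*v + k*(-6 + v) (o(k, v) = ((-6 + v)*k - 2*v) + v*v = (k*(-6 + v) - 2*v) + v² = (-2*v + k*(-6 + v)) + v² = v² - 2*v + k*(-6 + v))
-20*o(-1, -4)*(-25) = -20*((-4)² - 2*(-4) - (-6 - 4))*(-25) = -20*(16 + 8 - 1*(-10))*(-25) = -20*(16 + 8 + 10)*(-25) = -20*34*(-25) = -680*(-25) = 17000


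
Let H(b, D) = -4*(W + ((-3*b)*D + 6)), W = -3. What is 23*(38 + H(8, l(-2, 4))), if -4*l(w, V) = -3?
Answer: 2254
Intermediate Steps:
l(w, V) = ¾ (l(w, V) = -¼*(-3) = ¾)
H(b, D) = -12 + 12*D*b (H(b, D) = -4*(-3 + ((-3*b)*D + 6)) = -4*(-3 + (-3*D*b + 6)) = -4*(-3 + (6 - 3*D*b)) = -4*(3 - 3*D*b) = -12 + 12*D*b)
23*(38 + H(8, l(-2, 4))) = 23*(38 + (-12 + 12*(¾)*8)) = 23*(38 + (-12 + 72)) = 23*(38 + 60) = 23*98 = 2254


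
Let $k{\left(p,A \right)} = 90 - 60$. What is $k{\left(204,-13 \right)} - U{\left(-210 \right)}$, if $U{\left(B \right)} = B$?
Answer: $240$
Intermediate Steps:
$k{\left(p,A \right)} = 30$
$k{\left(204,-13 \right)} - U{\left(-210 \right)} = 30 - -210 = 30 + 210 = 240$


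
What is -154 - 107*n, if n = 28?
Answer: -3150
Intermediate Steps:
-154 - 107*n = -154 - 107*28 = -154 - 2996 = -3150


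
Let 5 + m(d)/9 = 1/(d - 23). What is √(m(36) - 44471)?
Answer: I*√7523087/13 ≈ 210.99*I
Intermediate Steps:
m(d) = -45 + 9/(-23 + d) (m(d) = -45 + 9/(d - 23) = -45 + 9/(-23 + d))
√(m(36) - 44471) = √(9*(116 - 5*36)/(-23 + 36) - 44471) = √(9*(116 - 180)/13 - 44471) = √(9*(1/13)*(-64) - 44471) = √(-576/13 - 44471) = √(-578699/13) = I*√7523087/13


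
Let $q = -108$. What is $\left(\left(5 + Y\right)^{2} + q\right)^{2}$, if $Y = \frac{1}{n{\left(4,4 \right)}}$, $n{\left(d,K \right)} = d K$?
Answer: $\frac{444661569}{65536} \approx 6785.0$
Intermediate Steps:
$n{\left(d,K \right)} = K d$
$Y = \frac{1}{16}$ ($Y = \frac{1}{4 \cdot 4} = \frac{1}{16} \approx 0.0625$)
$\left(\left(5 + Y\right)^{2} + q\right)^{2} = \left(\left(5 + \frac{1}{16}\right)^{2} - 108\right)^{2} = \left(\left(\frac{81}{16}\right)^{2} - 108\right)^{2} = \left(\frac{6561}{256} - 108\right)^{2} = \left(- \frac{21087}{256}\right)^{2} = \frac{444661569}{65536}$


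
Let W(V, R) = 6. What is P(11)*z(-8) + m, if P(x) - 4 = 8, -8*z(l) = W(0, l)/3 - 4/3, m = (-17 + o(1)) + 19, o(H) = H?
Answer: 2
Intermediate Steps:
m = 3 (m = (-17 + 1) + 19 = -16 + 19 = 3)
z(l) = -1/12 (z(l) = -(6/3 - 4/3)/8 = -(6*(1/3) - 4*1/3)/8 = -(2 - 4/3)/8 = -1/8*2/3 = -1/12)
P(x) = 12 (P(x) = 4 + 8 = 12)
P(11)*z(-8) + m = 12*(-1/12) + 3 = -1 + 3 = 2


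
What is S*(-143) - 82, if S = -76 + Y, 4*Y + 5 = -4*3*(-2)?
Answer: 40427/4 ≈ 10107.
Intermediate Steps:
Y = 19/4 (Y = -5/4 + (-4*3*(-2))/4 = -5/4 + (-12*(-2))/4 = -5/4 + (¼)*24 = -5/4 + 6 = 19/4 ≈ 4.7500)
S = -285/4 (S = -76 + 19/4 = -285/4 ≈ -71.250)
S*(-143) - 82 = -285/4*(-143) - 82 = 40755/4 - 82 = 40427/4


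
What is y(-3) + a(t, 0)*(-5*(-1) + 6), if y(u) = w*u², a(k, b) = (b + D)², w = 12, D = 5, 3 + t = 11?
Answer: 383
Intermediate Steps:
t = 8 (t = -3 + 11 = 8)
a(k, b) = (5 + b)² (a(k, b) = (b + 5)² = (5 + b)²)
y(u) = 12*u²
y(-3) + a(t, 0)*(-5*(-1) + 6) = 12*(-3)² + (5 + 0)²*(-5*(-1) + 6) = 12*9 + 5²*(5 + 6) = 108 + 25*11 = 108 + 275 = 383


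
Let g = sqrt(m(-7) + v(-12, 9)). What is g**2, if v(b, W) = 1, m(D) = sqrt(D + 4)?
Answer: 1 + I*sqrt(3) ≈ 1.0 + 1.732*I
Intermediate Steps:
m(D) = sqrt(4 + D)
g = sqrt(1 + I*sqrt(3)) (g = sqrt(sqrt(4 - 7) + 1) = sqrt(sqrt(-3) + 1) = sqrt(I*sqrt(3) + 1) = sqrt(1 + I*sqrt(3)) ≈ 1.2247 + 0.70711*I)
g**2 = (sqrt(1 + I*sqrt(3)))**2 = 1 + I*sqrt(3)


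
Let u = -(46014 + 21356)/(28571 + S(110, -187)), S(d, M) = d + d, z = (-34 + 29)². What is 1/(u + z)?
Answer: 28791/652405 ≈ 0.044131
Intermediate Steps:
z = 25 (z = (-5)² = 25)
S(d, M) = 2*d
u = -67370/28791 (u = -(46014 + 21356)/(28571 + 2*110) = -67370/(28571 + 220) = -67370/28791 ≈ -2.3400)
1/(u + z) = 1/(-67370/28791 + 25) = 1/(652405/28791) = 28791/652405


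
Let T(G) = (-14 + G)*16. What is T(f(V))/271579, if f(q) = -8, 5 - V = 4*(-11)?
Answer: -32/24689 ≈ -0.0012961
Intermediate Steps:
V = 49 (V = 5 - 4*(-11) = 5 - 1*(-44) = 5 + 44 = 49)
T(G) = -224 + 16*G
T(f(V))/271579 = (-224 + 16*(-8))/271579 = (-224 - 128)*(1/271579) = -352*1/271579 = -32/24689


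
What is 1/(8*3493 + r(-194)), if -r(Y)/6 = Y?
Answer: 1/29108 ≈ 3.4355e-5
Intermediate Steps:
r(Y) = -6*Y
1/(8*3493 + r(-194)) = 1/(8*3493 - 6*(-194)) = 1/(27944 + 1164) = 1/29108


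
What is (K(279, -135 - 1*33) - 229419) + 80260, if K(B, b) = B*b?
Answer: -196031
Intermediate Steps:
(K(279, -135 - 1*33) - 229419) + 80260 = (279*(-135 - 1*33) - 229419) + 80260 = (279*(-135 - 33) - 229419) + 80260 = (279*(-168) - 229419) + 80260 = (-46872 - 229419) + 80260 = -276291 + 80260 = -196031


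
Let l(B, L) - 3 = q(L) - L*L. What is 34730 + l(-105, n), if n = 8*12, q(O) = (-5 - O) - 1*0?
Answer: 25416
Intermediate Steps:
q(O) = -5 - O (q(O) = (-5 - O) + 0 = -5 - O)
n = 96
l(B, L) = -2 - L - L² (l(B, L) = 3 + ((-5 - L) - L*L) = 3 + ((-5 - L) - L²) = 3 + (-5 - L - L²) = -2 - L - L²)
34730 + l(-105, n) = 34730 + (-2 - 1*96 - 1*96²) = 34730 + (-2 - 96 - 1*9216) = 34730 + (-2 - 96 - 9216) = 34730 - 9314 = 25416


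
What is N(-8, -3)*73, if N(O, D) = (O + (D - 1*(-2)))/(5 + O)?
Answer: 219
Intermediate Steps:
N(O, D) = (2 + D + O)/(5 + O) (N(O, D) = (O + (D + 2))/(5 + O) = (O + (2 + D))/(5 + O) = (2 + D + O)/(5 + O))
N(-8, -3)*73 = ((2 - 3 - 8)/(5 - 8))*73 = (-9/(-3))*73 = -⅓*(-9)*73 = 3*73 = 219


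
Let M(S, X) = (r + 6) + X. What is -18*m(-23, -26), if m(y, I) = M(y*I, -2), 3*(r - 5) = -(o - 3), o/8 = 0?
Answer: -180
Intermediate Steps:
o = 0 (o = 8*0 = 0)
r = 6 (r = 5 + (-(0 - 3))/3 = 5 + (-1*(-3))/3 = 5 + (⅓)*3 = 5 + 1 = 6)
M(S, X) = 12 + X (M(S, X) = (6 + 6) + X = 12 + X)
m(y, I) = 10 (m(y, I) = 12 - 2 = 10)
-18*m(-23, -26) = -18*10 = -180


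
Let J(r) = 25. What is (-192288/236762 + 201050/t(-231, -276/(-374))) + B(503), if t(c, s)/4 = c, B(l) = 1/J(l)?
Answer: -298562021803/1367300550 ≈ -218.36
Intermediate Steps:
B(l) = 1/25
t(c, s) = 4*c
(-192288/236762 + 201050/t(-231, -276/(-374))) + B(503) = (-192288/236762 + 201050/((4*(-231)))) + 1/25 = (-192288*1/236762 + 201050/(-924)) + 1/25 = (-96144/118381 + 201050*(-1/924)) + 1/25 = (-96144/118381 - 100525/462) + 1/25 = -11944668553/54692022 + 1/25 = -298562021803/1367300550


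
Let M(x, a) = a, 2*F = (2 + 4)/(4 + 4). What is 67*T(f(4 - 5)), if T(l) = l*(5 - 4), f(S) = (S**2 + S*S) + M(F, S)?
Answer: 67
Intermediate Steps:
F = 3/8 (F = ((2 + 4)/(4 + 4))/2 = (6/8)/2 = (6*(1/8))/2 = (1/2)*(3/4) = 3/8 ≈ 0.37500)
f(S) = S + 2*S**2 (f(S) = (S**2 + S*S) + S = (S**2 + S**2) + S = 2*S**2 + S = S + 2*S**2)
T(l) = l (T(l) = l*1 = l)
67*T(f(4 - 5)) = 67*((4 - 5)*(1 + 2*(4 - 5))) = 67*(-(1 + 2*(-1))) = 67*(-(1 - 2)) = 67*(-1*(-1)) = 67*1 = 67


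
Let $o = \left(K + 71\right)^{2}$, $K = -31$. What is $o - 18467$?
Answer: $-16867$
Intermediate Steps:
$o = 1600$ ($o = \left(-31 + 71\right)^{2} = 40^{2} = 1600$)
$o - 18467 = 1600 - 18467 = -16867$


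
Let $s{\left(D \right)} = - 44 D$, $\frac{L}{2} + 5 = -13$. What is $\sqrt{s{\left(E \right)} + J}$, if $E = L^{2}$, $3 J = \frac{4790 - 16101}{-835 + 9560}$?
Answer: $\frac{i \sqrt{1562767393017}}{5235} \approx 238.8 i$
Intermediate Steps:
$L = -36$ ($L = -10 + 2 \left(-13\right) = -10 - 26 = -36$)
$J = - \frac{11311}{26175}$ ($J = \frac{\left(4790 - 16101\right) \frac{1}{-835 + 9560}}{3} = \frac{\left(-11311\right) \frac{1}{8725}}{3} = \frac{1}{3} \left(- \frac{11311}{8725}\right) = - \frac{11311}{26175} \approx -0.43213$)
$E = 1296$ ($E = \left(-36\right)^{2} = 1296$)
$\sqrt{s{\left(E \right)} + J} = \sqrt{\left(-44\right) 1296 - \frac{11311}{26175}} = \sqrt{-57024 - \frac{11311}{26175}} = \sqrt{- \frac{1492614511}{26175}} = \frac{i \sqrt{1562767393017}}{5235}$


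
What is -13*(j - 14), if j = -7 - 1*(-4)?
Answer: 221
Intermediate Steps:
j = -3 (j = -7 + 4 = -3)
-13*(j - 14) = -13*(-3 - 14) = -13*(-17) = 221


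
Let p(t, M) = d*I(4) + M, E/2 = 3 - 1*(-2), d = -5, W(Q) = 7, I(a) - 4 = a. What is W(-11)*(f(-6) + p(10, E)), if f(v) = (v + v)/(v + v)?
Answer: -203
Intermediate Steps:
I(a) = 4 + a
f(v) = 1 (f(v) = (2*v)/((2*v)) = (2*v)*(1/(2*v)) = 1)
E = 10 (E = 2*(3 - 1*(-2)) = 2*(3 + 2) = 2*5 = 10)
p(t, M) = -40 + M (p(t, M) = -5*(4 + 4) + M = -5*8 + M = -40 + M)
W(-11)*(f(-6) + p(10, E)) = 7*(1 + (-40 + 10)) = 7*(1 - 30) = 7*(-29) = -203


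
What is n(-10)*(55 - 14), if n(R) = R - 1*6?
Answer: -656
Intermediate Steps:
n(R) = -6 + R (n(R) = R - 6 = -6 + R)
n(-10)*(55 - 14) = (-6 - 10)*(55 - 14) = -16*41 = -656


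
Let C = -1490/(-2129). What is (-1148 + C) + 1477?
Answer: 701931/2129 ≈ 329.70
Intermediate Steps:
C = 1490/2129 (C = -1490*(-1/2129) = 1490/2129 ≈ 0.69986)
(-1148 + C) + 1477 = (-1148 + 1490/2129) + 1477 = -2442602/2129 + 1477 = 701931/2129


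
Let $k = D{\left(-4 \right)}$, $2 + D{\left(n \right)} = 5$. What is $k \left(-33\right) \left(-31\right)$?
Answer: $3069$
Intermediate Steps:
$D{\left(n \right)} = 3$ ($D{\left(n \right)} = -2 + 5 = 3$)
$k = 3$
$k \left(-33\right) \left(-31\right) = 3 \left(-33\right) \left(-31\right) = \left(-99\right) \left(-31\right) = 3069$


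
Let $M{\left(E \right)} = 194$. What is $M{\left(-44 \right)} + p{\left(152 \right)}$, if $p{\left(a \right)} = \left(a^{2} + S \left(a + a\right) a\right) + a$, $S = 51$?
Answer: $2380058$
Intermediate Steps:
$p{\left(a \right)} = a + 103 a^{2}$ ($p{\left(a \right)} = \left(a^{2} + 51 \left(a + a\right) a\right) + a = \left(a^{2} + 51 \cdot 2 a a\right) + a = \left(a^{2} + 102 a a\right) + a = \left(a^{2} + 102 a^{2}\right) + a = 103 a^{2} + a = a + 103 a^{2}$)
$M{\left(-44 \right)} + p{\left(152 \right)} = 194 + 152 \left(1 + 103 \cdot 152\right) = 194 + 152 \left(1 + 15656\right) = 194 + 152 \cdot 15657 = 194 + 2379864 = 2380058$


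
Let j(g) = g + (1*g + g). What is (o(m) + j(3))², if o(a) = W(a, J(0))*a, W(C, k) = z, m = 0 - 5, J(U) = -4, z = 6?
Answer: 441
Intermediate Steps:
m = -5
W(C, k) = 6
o(a) = 6*a
j(g) = 3*g (j(g) = g + (g + g) = g + 2*g = 3*g)
(o(m) + j(3))² = (6*(-5) + 3*3)² = (-30 + 9)² = (-21)² = 441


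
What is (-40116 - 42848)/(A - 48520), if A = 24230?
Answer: 5926/1735 ≈ 3.4156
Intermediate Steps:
(-40116 - 42848)/(A - 48520) = (-40116 - 42848)/(24230 - 48520) = -82964/(-24290) = -82964*(-1/24290) = 5926/1735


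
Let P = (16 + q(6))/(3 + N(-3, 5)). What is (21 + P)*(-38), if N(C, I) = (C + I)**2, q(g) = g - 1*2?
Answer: -6346/7 ≈ -906.57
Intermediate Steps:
q(g) = -2 + g (q(g) = g - 2 = -2 + g)
P = 20/7 (P = (16 + (-2 + 6))/(3 + (-3 + 5)**2) = (16 + 4)/(3 + 2**2) = 20/(3 + 4) = 20/7 ≈ 2.8571)
(21 + P)*(-38) = (21 + 20/7)*(-38) = (167/7)*(-38) = -6346/7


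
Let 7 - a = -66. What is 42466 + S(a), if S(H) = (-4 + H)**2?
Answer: 47227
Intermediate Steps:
a = 73 (a = 7 - 1*(-66) = 7 + 66 = 73)
42466 + S(a) = 42466 + (-4 + 73)**2 = 42466 + 69**2 = 42466 + 4761 = 47227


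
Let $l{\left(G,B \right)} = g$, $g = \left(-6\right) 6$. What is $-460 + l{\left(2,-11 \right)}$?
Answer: $-496$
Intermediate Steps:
$g = -36$
$l{\left(G,B \right)} = -36$
$-460 + l{\left(2,-11 \right)} = -460 - 36 = -496$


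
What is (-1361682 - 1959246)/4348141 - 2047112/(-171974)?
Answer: 4165009173460/373883600167 ≈ 11.140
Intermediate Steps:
(-1361682 - 1959246)/4348141 - 2047112/(-171974) = -3320928*1/4348141 - 2047112*(-1/171974) = -3320928/4348141 + 1023556/85987 = 4165009173460/373883600167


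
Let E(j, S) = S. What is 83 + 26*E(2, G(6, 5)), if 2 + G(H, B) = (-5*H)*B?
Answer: -3869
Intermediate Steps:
G(H, B) = -2 - 5*B*H (G(H, B) = -2 + (-5*H)*B = -2 - 5*B*H)
83 + 26*E(2, G(6, 5)) = 83 + 26*(-2 - 5*5*6) = 83 + 26*(-2 - 150) = 83 + 26*(-152) = 83 - 3952 = -3869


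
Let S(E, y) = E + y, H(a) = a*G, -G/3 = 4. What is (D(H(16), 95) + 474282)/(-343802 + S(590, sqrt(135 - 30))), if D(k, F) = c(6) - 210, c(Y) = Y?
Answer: -54236419512/39264825613 - 158026*sqrt(105)/39264825613 ≈ -1.3813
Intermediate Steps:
G = -12 (G = -3*4 = -12)
H(a) = -12*a (H(a) = a*(-12) = -12*a)
D(k, F) = -204 (D(k, F) = 6 - 210 = -204)
(D(H(16), 95) + 474282)/(-343802 + S(590, sqrt(135 - 30))) = (-204 + 474282)/(-343802 + (590 + sqrt(135 - 30))) = 474078/(-343802 + (590 + sqrt(105))) = 474078/(-343212 + sqrt(105))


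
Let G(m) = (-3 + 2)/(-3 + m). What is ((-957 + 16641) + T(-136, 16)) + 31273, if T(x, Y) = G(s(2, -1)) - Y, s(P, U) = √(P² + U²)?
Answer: 187767/4 + √5/4 ≈ 46942.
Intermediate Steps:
G(m) = -1/(-3 + m)
T(x, Y) = -Y - 1/(-3 + √5) (T(x, Y) = -1/(-3 + √(2² + (-1)²)) - Y = -1/(-3 + √(4 + 1)) - Y = -1/(-3 + √5) - Y = -Y - 1/(-3 + √5))
((-957 + 16641) + T(-136, 16)) + 31273 = ((-957 + 16641) + (¾ - 1*16 + √5/4)) + 31273 = (15684 + (¾ - 16 + √5/4)) + 31273 = (15684 + (-61/4 + √5/4)) + 31273 = (62675/4 + √5/4) + 31273 = 187767/4 + √5/4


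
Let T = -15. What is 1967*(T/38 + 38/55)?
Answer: 1217573/2090 ≈ 582.57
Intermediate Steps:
1967*(T/38 + 38/55) = 1967*(-15/38 + 38/55) = 1967*(619/2090) = 1217573/2090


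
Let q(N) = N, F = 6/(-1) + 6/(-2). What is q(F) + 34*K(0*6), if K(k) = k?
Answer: -9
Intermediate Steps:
F = -9 (F = 6*(-1) + 6*(-1/2) = -6 - 3 = -9)
q(F) + 34*K(0*6) = -9 + 34*(0*6) = -9 + 34*0 = -9 + 0 = -9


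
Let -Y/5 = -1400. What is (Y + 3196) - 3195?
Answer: 7001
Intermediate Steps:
Y = 7000 (Y = -5*(-1400) = 7000)
(Y + 3196) - 3195 = (7000 + 3196) - 3195 = 10196 - 3195 = 7001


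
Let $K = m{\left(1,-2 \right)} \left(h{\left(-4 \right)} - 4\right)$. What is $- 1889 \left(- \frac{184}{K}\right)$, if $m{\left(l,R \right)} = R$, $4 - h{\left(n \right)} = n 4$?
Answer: $- \frac{43447}{4} \approx -10862.0$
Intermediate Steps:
$h{\left(n \right)} = 4 - 4 n$ ($h{\left(n \right)} = 4 - n 4 = 4 - 4 n$)
$K = -32$ ($K = - 2 \left(\left(4 - -16\right) - 4\right) = - 2 \left(\left(4 + 16\right) - 4\right) = - 2 \left(20 - 4\right) = \left(-2\right) 16 = -32$)
$- 1889 \left(- \frac{184}{K}\right) = - 1889 \left(- \frac{184}{-32}\right) = - 1889 \left(\left(-184\right) \left(- \frac{1}{32}\right)\right) = \left(-1889\right) \frac{23}{4} = - \frac{43447}{4}$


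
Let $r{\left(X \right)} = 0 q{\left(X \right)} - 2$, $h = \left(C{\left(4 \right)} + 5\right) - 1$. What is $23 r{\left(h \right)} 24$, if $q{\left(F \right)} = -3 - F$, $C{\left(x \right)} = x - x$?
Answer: $-1104$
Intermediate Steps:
$C{\left(x \right)} = 0$
$h = 4$ ($h = \left(0 + 5\right) - 1 = 5 - 1 = 4$)
$r{\left(X \right)} = -2$ ($r{\left(X \right)} = 0 \left(-3 - X\right) - 2 = 0 - 2 = -2$)
$23 r{\left(h \right)} 24 = 23 \left(-2\right) 24 = \left(-46\right) 24 = -1104$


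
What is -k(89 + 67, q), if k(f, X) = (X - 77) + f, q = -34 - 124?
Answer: 79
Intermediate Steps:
q = -158
k(f, X) = -77 + X + f (k(f, X) = (-77 + X) + f = -77 + X + f)
-k(89 + 67, q) = -(-77 - 158 + (89 + 67)) = -(-77 - 158 + 156) = -1*(-79) = 79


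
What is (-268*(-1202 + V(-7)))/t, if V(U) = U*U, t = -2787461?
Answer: -309004/2787461 ≈ -0.11085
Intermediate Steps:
V(U) = U**2
(-268*(-1202 + V(-7)))/t = -268*(-1202 + (-7)**2)/(-2787461) = -268*(-1202 + 49)*(-1/2787461) = -268*(-1153)*(-1/2787461) = 309004*(-1/2787461) = -309004/2787461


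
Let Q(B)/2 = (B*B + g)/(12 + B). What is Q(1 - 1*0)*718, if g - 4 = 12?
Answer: 24412/13 ≈ 1877.8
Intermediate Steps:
g = 16 (g = 4 + 12 = 16)
Q(B) = 2*(16 + B**2)/(12 + B) (Q(B) = 2*((B*B + 16)/(12 + B)) = 2*((B**2 + 16)/(12 + B)) = 2*((16 + B**2)/(12 + B)) = 2*(16 + B**2)/(12 + B))
Q(1 - 1*0)*718 = (2*(16 + (1 - 1*0)**2)/(12 + (1 - 1*0)))*718 = (2*(16 + (1 + 0)**2)/(12 + (1 + 0)))*718 = (2*(16 + 1**2)/(12 + 1))*718 = (2*(16 + 1)/13)*718 = (2*(1/13)*17)*718 = (34/13)*718 = 24412/13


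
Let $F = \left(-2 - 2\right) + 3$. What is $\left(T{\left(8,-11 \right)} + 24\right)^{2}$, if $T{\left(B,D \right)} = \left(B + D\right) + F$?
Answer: $400$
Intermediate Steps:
$F = -1$ ($F = -4 + 3 = -1$)
$T{\left(B,D \right)} = -1 + B + D$ ($T{\left(B,D \right)} = \left(B + D\right) - 1 = -1 + B + D$)
$\left(T{\left(8,-11 \right)} + 24\right)^{2} = \left(\left(-1 + 8 - 11\right) + 24\right)^{2} = \left(-4 + 24\right)^{2} = 20^{2} = 400$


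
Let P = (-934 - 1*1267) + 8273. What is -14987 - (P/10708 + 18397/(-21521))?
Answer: -863410222788/57611717 ≈ -14987.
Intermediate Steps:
P = 6072 (P = (-934 - 1267) + 8273 = -2201 + 8273 = 6072)
-14987 - (P/10708 + 18397/(-21521)) = -14987 - (6072/10708 + 18397/(-21521)) = -14987 - (6072*(1/10708) + 18397*(-1/21521)) = -14987 - (1518/2677 - 18397/21521) = -14987 - 1*(-16579891/57611717) = -14987 + 16579891/57611717 = -863410222788/57611717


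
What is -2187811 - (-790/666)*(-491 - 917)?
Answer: -729097223/333 ≈ -2.1895e+6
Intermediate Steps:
-2187811 - (-790/666)*(-491 - 917) = -2187811 - (-790*1/666)*(-1408) = -2187811 - (-395)*(-1408)/333 = -2187811 - 1*556160/333 = -2187811 - 556160/333 = -729097223/333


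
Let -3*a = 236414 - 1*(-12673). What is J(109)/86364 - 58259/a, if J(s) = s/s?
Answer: 5031563305/7170716556 ≈ 0.70168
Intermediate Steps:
J(s) = 1
a = -83029 (a = -(236414 - 1*(-12673))/3 = -(236414 + 12673)/3 = -⅓*249087 = -83029)
J(109)/86364 - 58259/a = 1/86364 - 58259/(-83029) = 1*(1/86364) - 58259*(-1/83029) = 1/86364 + 58259/83029 = 5031563305/7170716556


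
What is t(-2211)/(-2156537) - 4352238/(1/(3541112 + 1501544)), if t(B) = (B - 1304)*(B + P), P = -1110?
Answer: -47329170474849078051/2156537 ≈ -2.1947e+13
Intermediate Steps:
t(B) = (-1304 + B)*(-1110 + B) (t(B) = (B - 1304)*(B - 1110) = (-1304 + B)*(-1110 + B))
t(-2211)/(-2156537) - 4352238/(1/(3541112 + 1501544)) = (1447440 + (-2211)² - 2414*(-2211))/(-2156537) - 4352238/(1/(3541112 + 1501544)) = (1447440 + 4888521 + 5337354)*(-1/2156537) - 4352238/(1/5042656) = 11673315*(-1/2156537) - 4352238/1/5042656 = -11673315/2156537 - 4352238*5042656 = -11673315/2156537 - 21946839064128 = -47329170474849078051/2156537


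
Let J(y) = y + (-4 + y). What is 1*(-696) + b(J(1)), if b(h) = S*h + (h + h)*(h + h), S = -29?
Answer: -622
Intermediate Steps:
J(y) = -4 + 2*y
b(h) = -29*h + 4*h**2 (b(h) = -29*h + (h + h)*(h + h) = -29*h + (2*h)*(2*h) = -29*h + 4*h**2)
1*(-696) + b(J(1)) = 1*(-696) + (-4 + 2*1)*(-29 + 4*(-4 + 2*1)) = -696 + (-4 + 2)*(-29 + 4*(-4 + 2)) = -696 - 2*(-29 + 4*(-2)) = -696 - 2*(-29 - 8) = -696 - 2*(-37) = -696 + 74 = -622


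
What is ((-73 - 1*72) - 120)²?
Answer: 70225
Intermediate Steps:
((-73 - 1*72) - 120)² = ((-73 - 72) - 120)² = (-145 - 120)² = (-265)² = 70225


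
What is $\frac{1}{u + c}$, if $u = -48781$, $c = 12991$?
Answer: $- \frac{1}{35790} \approx -2.7941 \cdot 10^{-5}$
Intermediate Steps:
$\frac{1}{u + c} = \frac{1}{-48781 + 12991} = \frac{1}{-35790} = - \frac{1}{35790}$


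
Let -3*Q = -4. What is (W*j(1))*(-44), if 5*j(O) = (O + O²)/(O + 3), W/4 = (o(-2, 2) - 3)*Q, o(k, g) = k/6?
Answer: 704/9 ≈ 78.222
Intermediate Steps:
Q = 4/3 (Q = -⅓*(-4) = 4/3 ≈ 1.3333)
o(k, g) = k/6 (o(k, g) = k*(⅙) = k/6)
W = -160/9 (W = 4*(((⅙)*(-2) - 3)*(4/3)) = 4*((-⅓ - 3)*(4/3)) = 4*(-10/3*4/3) = 4*(-40/9) = -160/9 ≈ -17.778)
j(O) = (O + O²)/(5*(3 + O)) (j(O) = ((O + O²)/(O + 3))/5 = ((O + O²)/(3 + O))/5 = (O + O²)/(5*(3 + O)))
(W*j(1))*(-44) = -32*(1 + 1)/(9*(3 + 1))*(-44) = -32*2/(9*4)*(-44) = -160/9*⅒*(-44) = -16/9*(-44) = 704/9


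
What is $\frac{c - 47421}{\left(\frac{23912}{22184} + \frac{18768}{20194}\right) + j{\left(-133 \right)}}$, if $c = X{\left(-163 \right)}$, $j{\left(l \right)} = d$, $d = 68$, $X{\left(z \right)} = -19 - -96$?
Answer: $- \frac{57634076368}{85223151} \approx -676.27$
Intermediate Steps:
$X{\left(z \right)} = 77$ ($X{\left(z \right)} = -19 + 96 = 77$)
$j{\left(l \right)} = 68$
$c = 77$
$\frac{c - 47421}{\left(\frac{23912}{22184} + \frac{18768}{20194}\right) + j{\left(-133 \right)}} = \frac{77 - 47421}{\left(\frac{23912}{22184} + \frac{18768}{20194}\right) + 68} = - \frac{47344}{\left(23912 \cdot \frac{1}{22184} + 18768 \cdot \frac{1}{20194}\right) + 68} = - \frac{47344}{\left(\frac{2989}{2773} + \frac{408}{439}\right) + 68} = - \frac{47344}{\frac{2443555}{1217347} + 68} = - \frac{47344}{\frac{85223151}{1217347}} = \left(-47344\right) \frac{1217347}{85223151} = - \frac{57634076368}{85223151}$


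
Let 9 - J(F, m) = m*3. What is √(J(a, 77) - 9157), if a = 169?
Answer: I*√9379 ≈ 96.845*I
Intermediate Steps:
J(F, m) = 9 - 3*m (J(F, m) = 9 - m*3 = 9 - 3*m)
√(J(a, 77) - 9157) = √((9 - 3*77) - 9157) = √((9 - 231) - 9157) = √(-222 - 9157) = √(-9379) = I*√9379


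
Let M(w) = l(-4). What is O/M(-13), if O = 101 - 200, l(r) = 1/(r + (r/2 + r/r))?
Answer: 495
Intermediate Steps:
l(r) = 1/(1 + 3*r/2) (l(r) = 1/(r + (r*(½) + 1)) = 1/(r + (r/2 + 1)) = 1/(r + (1 + r/2)) = 1/(1 + 3*r/2))
M(w) = -⅕ (M(w) = 2/(2 + 3*(-4)) = 2/(2 - 12) = 2/(-10) = 2*(-⅒) = -⅕)
O = -99
O/M(-13) = -99/(-⅕) = -99*(-5) = 495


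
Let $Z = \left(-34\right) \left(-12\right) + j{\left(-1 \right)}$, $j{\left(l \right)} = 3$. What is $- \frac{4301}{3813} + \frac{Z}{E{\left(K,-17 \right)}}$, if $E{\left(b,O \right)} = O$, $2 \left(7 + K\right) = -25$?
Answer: $- \frac{1640260}{64821} \approx -25.304$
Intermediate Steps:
$K = - \frac{39}{2}$ ($K = -7 + \frac{1}{2} \left(-25\right) = -7 - \frac{25}{2} = - \frac{39}{2} \approx -19.5$)
$Z = 411$ ($Z = \left(-34\right) \left(-12\right) + 3 = 408 + 3 = 411$)
$- \frac{4301}{3813} + \frac{Z}{E{\left(K,-17 \right)}} = - \frac{4301}{3813} + \frac{411}{-17} = \left(-4301\right) \frac{1}{3813} + 411 \left(- \frac{1}{17}\right) = - \frac{4301}{3813} - \frac{411}{17} = - \frac{1640260}{64821}$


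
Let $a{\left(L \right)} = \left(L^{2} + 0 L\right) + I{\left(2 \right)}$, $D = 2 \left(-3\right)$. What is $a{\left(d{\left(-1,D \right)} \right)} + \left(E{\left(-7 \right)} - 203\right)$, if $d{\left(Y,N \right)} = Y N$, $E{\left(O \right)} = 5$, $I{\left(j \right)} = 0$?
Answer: $-162$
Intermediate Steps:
$D = -6$
$d{\left(Y,N \right)} = N Y$
$a{\left(L \right)} = L^{2}$ ($a{\left(L \right)} = \left(L^{2} + 0 L\right) + 0 = \left(L^{2} + 0\right) + 0 = L^{2} + 0 = L^{2}$)
$a{\left(d{\left(-1,D \right)} \right)} + \left(E{\left(-7 \right)} - 203\right) = \left(\left(-6\right) \left(-1\right)\right)^{2} + \left(5 - 203\right) = 6^{2} + \left(5 - 203\right) = 36 - 198 = -162$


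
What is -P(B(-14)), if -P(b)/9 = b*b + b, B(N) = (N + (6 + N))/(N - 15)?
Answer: 10098/841 ≈ 12.007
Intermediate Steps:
B(N) = (6 + 2*N)/(-15 + N)
P(b) = -9*b - 9*b² (P(b) = -9*(b*b + b) = -9*(b² + b) = -9*(b + b²) = -9*b - 9*b²)
-P(B(-14)) = -(-9)*2*(3 - 14)/(-15 - 14)*(1 + 2*(3 - 14)/(-15 - 14)) = -(-9)*2*(-11)/(-29)*(1 + 2*(-11)/(-29)) = -(-9)*2*(-1/29)*(-11)*(1 + 2*(-1/29)*(-11)) = -(-9)*22*(1 + 22/29)/29 = -(-9)*22*51/(29*29) = -1*(-10098/841) = 10098/841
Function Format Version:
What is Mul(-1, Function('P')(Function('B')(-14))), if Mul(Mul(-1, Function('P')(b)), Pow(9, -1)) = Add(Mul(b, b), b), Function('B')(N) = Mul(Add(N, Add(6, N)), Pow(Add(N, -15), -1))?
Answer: Rational(10098, 841) ≈ 12.007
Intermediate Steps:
Function('B')(N) = Mul(Pow(Add(-15, N), -1), Add(6, Mul(2, N))) (Function('B')(N) = Mul(Add(6, Mul(2, N)), Pow(Add(-15, N), -1)) = Mul(Pow(Add(-15, N), -1), Add(6, Mul(2, N))))
Function('P')(b) = Add(Mul(-9, b), Mul(-9, Pow(b, 2))) (Function('P')(b) = Mul(-9, Add(Mul(b, b), b)) = Mul(-9, Add(Pow(b, 2), b)) = Mul(-9, Add(b, Pow(b, 2))) = Add(Mul(-9, b), Mul(-9, Pow(b, 2))))
Mul(-1, Function('P')(Function('B')(-14))) = Mul(-1, Mul(-9, Mul(2, Pow(Add(-15, -14), -1), Add(3, -14)), Add(1, Mul(2, Pow(Add(-15, -14), -1), Add(3, -14))))) = Mul(-1, Mul(-9, Mul(2, Pow(-29, -1), -11), Add(1, Mul(2, Pow(-29, -1), -11)))) = Mul(-1, Mul(-9, Mul(2, Rational(-1, 29), -11), Add(1, Mul(2, Rational(-1, 29), -11)))) = Mul(-1, Mul(-9, Rational(22, 29), Add(1, Rational(22, 29)))) = Mul(-1, Mul(-9, Rational(22, 29), Rational(51, 29))) = Mul(-1, Rational(-10098, 841)) = Rational(10098, 841)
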